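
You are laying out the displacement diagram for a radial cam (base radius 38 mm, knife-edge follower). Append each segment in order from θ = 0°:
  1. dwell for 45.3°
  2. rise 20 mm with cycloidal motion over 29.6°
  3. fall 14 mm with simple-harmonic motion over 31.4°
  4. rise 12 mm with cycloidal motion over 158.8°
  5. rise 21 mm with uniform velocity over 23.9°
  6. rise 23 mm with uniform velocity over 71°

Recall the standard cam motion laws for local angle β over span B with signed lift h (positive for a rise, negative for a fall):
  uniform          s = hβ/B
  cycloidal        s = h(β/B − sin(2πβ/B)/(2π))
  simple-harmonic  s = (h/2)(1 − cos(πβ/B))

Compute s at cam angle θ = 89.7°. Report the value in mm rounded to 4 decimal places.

seg 1 [0°–45.3°] dwell: s stays 0.0000
seg 2 [45.3°–74.9°] cycloidal, h=20: full span → s += 20 → s = 20.0000
seg 3 [74.9°–106.3°] simple-harmonic, h=-14: θ=89.7° here. β=14.8, B=31.4. -14/2·(1 − cos(π·0.4713)) = -6.3705 → s = 13.6295

13.6295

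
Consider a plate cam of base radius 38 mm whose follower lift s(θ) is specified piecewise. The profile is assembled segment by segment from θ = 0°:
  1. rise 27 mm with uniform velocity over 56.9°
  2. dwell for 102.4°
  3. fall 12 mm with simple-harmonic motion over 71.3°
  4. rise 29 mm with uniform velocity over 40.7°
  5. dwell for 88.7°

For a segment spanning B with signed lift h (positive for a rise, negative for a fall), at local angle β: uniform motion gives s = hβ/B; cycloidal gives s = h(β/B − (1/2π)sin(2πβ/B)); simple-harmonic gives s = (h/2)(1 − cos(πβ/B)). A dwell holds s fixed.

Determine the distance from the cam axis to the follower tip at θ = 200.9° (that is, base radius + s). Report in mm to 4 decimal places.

seg 1 [0°–56.9°] uniform, h=27: full span → s += 27 → s = 27.0000
seg 2 [56.9°–159.3°] dwell: s stays 27.0000
seg 3 [159.3°–230.6°] simple-harmonic, h=-12: θ=200.9° here. β=41.6, B=71.3. -12/2·(1 − cos(π·0.5835)) = -7.5550 → s = 19.4450
radial distance = base radius + s = 38 + 19.4450 = 57.4450

57.4450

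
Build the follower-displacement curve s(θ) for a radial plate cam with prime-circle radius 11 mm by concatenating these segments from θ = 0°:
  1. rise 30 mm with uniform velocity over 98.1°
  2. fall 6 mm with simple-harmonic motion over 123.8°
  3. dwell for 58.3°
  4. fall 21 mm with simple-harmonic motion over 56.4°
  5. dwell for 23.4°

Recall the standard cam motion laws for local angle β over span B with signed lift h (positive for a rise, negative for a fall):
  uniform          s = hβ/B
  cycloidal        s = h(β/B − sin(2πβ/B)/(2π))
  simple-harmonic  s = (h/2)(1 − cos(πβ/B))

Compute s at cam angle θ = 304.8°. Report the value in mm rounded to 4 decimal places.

seg 1 [0°–98.1°] uniform, h=30: full span → s += 30 → s = 30.0000
seg 2 [98.1°–221.9°] simple-harmonic, h=-6: full span → s += -6 → s = 24.0000
seg 3 [221.9°–280.2°] dwell: s stays 24.0000
seg 4 [280.2°–336.6°] simple-harmonic, h=-21: θ=304.8° here. β=24.6, B=56.4. -21/2·(1 − cos(π·0.4362)) = -8.4085 → s = 15.5915

15.5915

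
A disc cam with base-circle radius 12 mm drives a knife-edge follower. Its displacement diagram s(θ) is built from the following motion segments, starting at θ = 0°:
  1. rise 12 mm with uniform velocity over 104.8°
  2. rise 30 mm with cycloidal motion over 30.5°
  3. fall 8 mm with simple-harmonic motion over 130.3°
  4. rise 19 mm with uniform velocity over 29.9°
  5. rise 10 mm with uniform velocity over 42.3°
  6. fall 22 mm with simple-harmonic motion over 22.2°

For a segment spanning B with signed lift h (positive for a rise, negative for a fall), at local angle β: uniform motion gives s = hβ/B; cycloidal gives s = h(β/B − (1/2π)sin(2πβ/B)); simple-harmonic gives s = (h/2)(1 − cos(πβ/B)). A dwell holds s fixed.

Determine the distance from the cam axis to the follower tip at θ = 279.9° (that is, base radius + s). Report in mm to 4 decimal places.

seg 1 [0°–104.8°] uniform, h=12: full span → s += 12 → s = 12.0000
seg 2 [104.8°–135.3°] cycloidal, h=30: full span → s += 30 → s = 42.0000
seg 3 [135.3°–265.6°] simple-harmonic, h=-8: full span → s += -8 → s = 34.0000
seg 4 [265.6°–295.5°] uniform, h=19: θ=279.9° here. β=14.3, B=29.9. 19·14.3/29.9 = 9.0870 → s = 43.0870
radial distance = base radius + s = 12 + 43.0870 = 55.0870

55.0870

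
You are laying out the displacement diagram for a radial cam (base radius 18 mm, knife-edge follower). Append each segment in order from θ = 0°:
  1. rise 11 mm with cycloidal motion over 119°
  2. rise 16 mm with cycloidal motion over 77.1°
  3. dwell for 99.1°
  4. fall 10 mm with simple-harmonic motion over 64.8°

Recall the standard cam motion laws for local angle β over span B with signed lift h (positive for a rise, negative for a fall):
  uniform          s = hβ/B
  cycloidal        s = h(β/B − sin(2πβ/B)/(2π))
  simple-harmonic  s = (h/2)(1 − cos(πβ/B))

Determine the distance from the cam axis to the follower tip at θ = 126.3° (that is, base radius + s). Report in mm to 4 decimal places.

seg 1 [0°–119°] cycloidal, h=11: full span → s += 11 → s = 11.0000
seg 2 [119°–196.1°] cycloidal, h=16: θ=126.3° here. β=7.3, B=77.1. 16·(0.0947 − sin(2π·0.0947)/(2π)) = 0.0878 → s = 11.0878
radial distance = base radius + s = 18 + 11.0878 = 29.0878

29.0878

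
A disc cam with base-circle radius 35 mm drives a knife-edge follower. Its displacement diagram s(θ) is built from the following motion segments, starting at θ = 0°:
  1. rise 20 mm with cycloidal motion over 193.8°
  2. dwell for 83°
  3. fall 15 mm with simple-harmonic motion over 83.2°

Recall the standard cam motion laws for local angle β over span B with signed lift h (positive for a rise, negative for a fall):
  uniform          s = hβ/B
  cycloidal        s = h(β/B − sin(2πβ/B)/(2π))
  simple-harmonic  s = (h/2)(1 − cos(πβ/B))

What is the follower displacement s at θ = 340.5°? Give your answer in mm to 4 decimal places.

seg 1 [0°–193.8°] cycloidal, h=20: full span → s += 20 → s = 20.0000
seg 2 [193.8°–276.8°] dwell: s stays 20.0000
seg 3 [276.8°–360°] simple-harmonic, h=-15: θ=340.5° here. β=63.7, B=83.2. -15/2·(1 − cos(π·0.7656)) = -13.0571 → s = 6.9429

6.9429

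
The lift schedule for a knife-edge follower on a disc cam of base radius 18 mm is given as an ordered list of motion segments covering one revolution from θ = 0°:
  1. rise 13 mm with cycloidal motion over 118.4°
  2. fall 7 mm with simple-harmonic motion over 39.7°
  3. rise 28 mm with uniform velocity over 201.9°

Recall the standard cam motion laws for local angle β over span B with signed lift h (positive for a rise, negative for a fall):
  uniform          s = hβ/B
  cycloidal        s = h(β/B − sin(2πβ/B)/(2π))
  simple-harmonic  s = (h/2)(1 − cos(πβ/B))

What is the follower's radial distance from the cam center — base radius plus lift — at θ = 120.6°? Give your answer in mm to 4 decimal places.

seg 1 [0°–118.4°] cycloidal, h=13: full span → s += 13 → s = 13.0000
seg 2 [118.4°–158.1°] simple-harmonic, h=-7: θ=120.6° here. β=2.2, B=39.7. -7/2·(1 − cos(π·0.0554)) = -0.0529 → s = 12.9471
radial distance = base radius + s = 18 + 12.9471 = 30.9471

30.9471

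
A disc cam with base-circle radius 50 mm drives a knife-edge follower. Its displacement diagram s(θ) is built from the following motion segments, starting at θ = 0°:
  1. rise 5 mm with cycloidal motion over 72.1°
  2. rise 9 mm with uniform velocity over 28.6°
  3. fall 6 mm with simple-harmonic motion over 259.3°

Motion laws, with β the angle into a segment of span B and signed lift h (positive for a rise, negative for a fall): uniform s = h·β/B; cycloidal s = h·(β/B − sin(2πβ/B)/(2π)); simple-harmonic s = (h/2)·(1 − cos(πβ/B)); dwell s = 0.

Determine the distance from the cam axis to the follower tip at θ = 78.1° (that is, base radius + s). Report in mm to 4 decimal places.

seg 1 [0°–72.1°] cycloidal, h=5: full span → s += 5 → s = 5.0000
seg 2 [72.1°–100.7°] uniform, h=9: θ=78.1° here. β=6, B=28.6. 9·6/28.6 = 1.8881 → s = 6.8881
radial distance = base radius + s = 50 + 6.8881 = 56.8881

56.8881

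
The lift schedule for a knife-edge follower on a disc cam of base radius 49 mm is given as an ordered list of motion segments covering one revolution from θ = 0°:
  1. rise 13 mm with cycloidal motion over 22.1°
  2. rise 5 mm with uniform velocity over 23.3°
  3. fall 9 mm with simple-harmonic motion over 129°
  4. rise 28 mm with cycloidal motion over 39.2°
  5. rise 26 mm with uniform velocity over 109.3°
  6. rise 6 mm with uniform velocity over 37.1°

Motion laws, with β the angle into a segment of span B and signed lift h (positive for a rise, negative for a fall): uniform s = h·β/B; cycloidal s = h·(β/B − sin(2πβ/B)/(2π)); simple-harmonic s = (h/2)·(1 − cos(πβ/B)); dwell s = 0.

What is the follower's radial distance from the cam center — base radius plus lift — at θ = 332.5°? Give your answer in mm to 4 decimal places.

seg 1 [0°–22.1°] cycloidal, h=13: full span → s += 13 → s = 13.0000
seg 2 [22.1°–45.4°] uniform, h=5: full span → s += 5 → s = 18.0000
seg 3 [45.4°–174.4°] simple-harmonic, h=-9: full span → s += -9 → s = 9.0000
seg 4 [174.4°–213.6°] cycloidal, h=28: full span → s += 28 → s = 37.0000
seg 5 [213.6°–322.9°] uniform, h=26: full span → s += 26 → s = 63.0000
seg 6 [322.9°–360°] uniform, h=6: θ=332.5° here. β=9.6, B=37.1. 6·9.6/37.1 = 1.5526 → s = 64.5526
radial distance = base radius + s = 49 + 64.5526 = 113.5526

113.5526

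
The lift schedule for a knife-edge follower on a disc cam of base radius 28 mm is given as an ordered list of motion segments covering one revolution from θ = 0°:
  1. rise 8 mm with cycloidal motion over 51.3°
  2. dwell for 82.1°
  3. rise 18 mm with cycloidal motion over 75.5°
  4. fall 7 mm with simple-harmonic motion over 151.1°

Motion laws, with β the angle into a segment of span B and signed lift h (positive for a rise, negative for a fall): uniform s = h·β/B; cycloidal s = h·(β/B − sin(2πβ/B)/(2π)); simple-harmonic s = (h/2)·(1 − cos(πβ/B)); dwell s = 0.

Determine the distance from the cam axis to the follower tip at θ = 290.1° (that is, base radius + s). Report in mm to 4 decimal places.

seg 1 [0°–51.3°] cycloidal, h=8: full span → s += 8 → s = 8.0000
seg 2 [51.3°–133.4°] dwell: s stays 8.0000
seg 3 [133.4°–208.9°] cycloidal, h=18: full span → s += 18 → s = 26.0000
seg 4 [208.9°–360°] simple-harmonic, h=-7: θ=290.1° here. β=81.2, B=151.1. -7/2·(1 − cos(π·0.5374)) = -3.9102 → s = 22.0898
radial distance = base radius + s = 28 + 22.0898 = 50.0898

50.0898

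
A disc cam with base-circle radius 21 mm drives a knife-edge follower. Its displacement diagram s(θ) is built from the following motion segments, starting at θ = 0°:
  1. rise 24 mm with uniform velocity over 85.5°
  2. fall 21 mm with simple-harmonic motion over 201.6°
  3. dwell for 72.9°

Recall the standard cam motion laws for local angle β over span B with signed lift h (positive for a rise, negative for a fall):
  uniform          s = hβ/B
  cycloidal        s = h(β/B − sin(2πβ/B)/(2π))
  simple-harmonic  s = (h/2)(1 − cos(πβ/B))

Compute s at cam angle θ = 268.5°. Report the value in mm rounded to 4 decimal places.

seg 1 [0°–85.5°] uniform, h=24: full span → s += 24 → s = 24.0000
seg 2 [85.5°–287.1°] simple-harmonic, h=-21: θ=268.5° here. β=183, B=201.6. -21/2·(1 − cos(π·0.9077)) = -20.5620 → s = 3.4380

3.4380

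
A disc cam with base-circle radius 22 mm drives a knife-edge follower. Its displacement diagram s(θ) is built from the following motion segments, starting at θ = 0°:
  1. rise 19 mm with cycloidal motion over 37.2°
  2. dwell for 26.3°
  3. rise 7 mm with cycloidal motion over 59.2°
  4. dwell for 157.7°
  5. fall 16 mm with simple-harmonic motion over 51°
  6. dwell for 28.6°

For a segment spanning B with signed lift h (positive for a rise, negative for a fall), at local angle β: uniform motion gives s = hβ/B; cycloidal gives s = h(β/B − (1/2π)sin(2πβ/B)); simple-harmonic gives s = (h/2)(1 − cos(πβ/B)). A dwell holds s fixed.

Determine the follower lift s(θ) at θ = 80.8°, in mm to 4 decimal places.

seg 1 [0°–37.2°] cycloidal, h=19: full span → s += 19 → s = 19.0000
seg 2 [37.2°–63.5°] dwell: s stays 19.0000
seg 3 [63.5°–122.7°] cycloidal, h=7: θ=80.8° here. β=17.3, B=59.2. 7·(0.2922 − sin(2π·0.2922)/(2π)) = 0.9705 → s = 19.9705

19.9705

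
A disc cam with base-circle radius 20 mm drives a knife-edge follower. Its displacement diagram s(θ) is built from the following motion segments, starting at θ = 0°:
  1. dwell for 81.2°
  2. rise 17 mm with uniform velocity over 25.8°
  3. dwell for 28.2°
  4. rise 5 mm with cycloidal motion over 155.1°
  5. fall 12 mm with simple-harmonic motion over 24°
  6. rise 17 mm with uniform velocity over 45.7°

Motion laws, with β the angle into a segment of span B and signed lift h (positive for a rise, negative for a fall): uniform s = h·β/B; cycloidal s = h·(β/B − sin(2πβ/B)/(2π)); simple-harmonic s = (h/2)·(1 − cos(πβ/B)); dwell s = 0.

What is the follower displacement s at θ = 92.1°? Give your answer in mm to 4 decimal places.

seg 1 [0°–81.2°] dwell: s stays 0.0000
seg 2 [81.2°–107°] uniform, h=17: θ=92.1° here. β=10.9, B=25.8. 17·10.9/25.8 = 7.1822 → s = 7.1822

7.1822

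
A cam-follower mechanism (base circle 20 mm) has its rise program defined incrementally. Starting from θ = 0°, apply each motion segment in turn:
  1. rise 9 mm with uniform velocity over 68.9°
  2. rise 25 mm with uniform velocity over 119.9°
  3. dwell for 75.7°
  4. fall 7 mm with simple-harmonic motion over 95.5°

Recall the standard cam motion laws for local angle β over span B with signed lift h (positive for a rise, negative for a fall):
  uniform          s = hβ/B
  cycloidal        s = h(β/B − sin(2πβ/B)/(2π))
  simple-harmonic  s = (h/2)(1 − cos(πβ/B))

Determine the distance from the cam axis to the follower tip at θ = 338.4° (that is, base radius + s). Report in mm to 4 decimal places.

seg 1 [0°–68.9°] uniform, h=9: full span → s += 9 → s = 9.0000
seg 2 [68.9°–188.8°] uniform, h=25: full span → s += 25 → s = 34.0000
seg 3 [188.8°–264.5°] dwell: s stays 34.0000
seg 4 [264.5°–360°] simple-harmonic, h=-7: θ=338.4° here. β=73.9, B=95.5. -7/2·(1 − cos(π·0.7738)) = -6.1530 → s = 27.8470
radial distance = base radius + s = 20 + 27.8470 = 47.8470

47.8470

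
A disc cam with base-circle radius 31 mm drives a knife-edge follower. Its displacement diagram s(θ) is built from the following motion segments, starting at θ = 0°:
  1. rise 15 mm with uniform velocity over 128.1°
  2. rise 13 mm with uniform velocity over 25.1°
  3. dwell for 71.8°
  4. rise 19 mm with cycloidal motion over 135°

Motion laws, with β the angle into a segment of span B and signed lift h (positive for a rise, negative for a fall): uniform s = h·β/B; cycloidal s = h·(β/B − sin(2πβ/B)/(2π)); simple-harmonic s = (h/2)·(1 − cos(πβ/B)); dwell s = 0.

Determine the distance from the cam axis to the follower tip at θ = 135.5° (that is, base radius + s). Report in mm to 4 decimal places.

seg 1 [0°–128.1°] uniform, h=15: full span → s += 15 → s = 15.0000
seg 2 [128.1°–153.2°] uniform, h=13: θ=135.5° here. β=7.4, B=25.1. 13·7.4/25.1 = 3.8327 → s = 18.8327
radial distance = base radius + s = 31 + 18.8327 = 49.8327

49.8327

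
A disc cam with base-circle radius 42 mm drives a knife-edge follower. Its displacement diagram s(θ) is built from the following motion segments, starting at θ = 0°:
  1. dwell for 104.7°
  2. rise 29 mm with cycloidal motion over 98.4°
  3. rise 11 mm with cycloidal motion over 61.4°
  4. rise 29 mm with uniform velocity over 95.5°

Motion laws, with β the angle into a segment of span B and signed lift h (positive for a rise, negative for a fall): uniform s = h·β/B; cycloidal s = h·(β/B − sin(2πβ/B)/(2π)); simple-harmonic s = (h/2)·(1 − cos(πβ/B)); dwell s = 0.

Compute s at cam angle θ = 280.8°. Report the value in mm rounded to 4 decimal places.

seg 1 [0°–104.7°] dwell: s stays 0.0000
seg 2 [104.7°–203.1°] cycloidal, h=29: full span → s += 29 → s = 29.0000
seg 3 [203.1°–264.5°] cycloidal, h=11: full span → s += 11 → s = 40.0000
seg 4 [264.5°–360°] uniform, h=29: θ=280.8° here. β=16.3, B=95.5. 29·16.3/95.5 = 4.9497 → s = 44.9497

44.9497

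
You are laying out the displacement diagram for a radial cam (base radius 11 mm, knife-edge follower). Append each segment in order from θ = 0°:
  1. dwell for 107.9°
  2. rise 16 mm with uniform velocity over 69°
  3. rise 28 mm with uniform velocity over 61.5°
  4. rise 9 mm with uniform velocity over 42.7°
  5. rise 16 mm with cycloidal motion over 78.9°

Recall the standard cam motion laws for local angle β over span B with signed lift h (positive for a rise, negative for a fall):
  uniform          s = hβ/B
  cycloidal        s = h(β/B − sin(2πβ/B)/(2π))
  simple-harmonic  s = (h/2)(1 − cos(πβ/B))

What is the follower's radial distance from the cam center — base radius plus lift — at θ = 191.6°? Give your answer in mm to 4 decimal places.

seg 1 [0°–107.9°] dwell: s stays 0.0000
seg 2 [107.9°–176.9°] uniform, h=16: full span → s += 16 → s = 16.0000
seg 3 [176.9°–238.4°] uniform, h=28: θ=191.6° here. β=14.7, B=61.5. 28·14.7/61.5 = 6.6927 → s = 22.6927
radial distance = base radius + s = 11 + 22.6927 = 33.6927

33.6927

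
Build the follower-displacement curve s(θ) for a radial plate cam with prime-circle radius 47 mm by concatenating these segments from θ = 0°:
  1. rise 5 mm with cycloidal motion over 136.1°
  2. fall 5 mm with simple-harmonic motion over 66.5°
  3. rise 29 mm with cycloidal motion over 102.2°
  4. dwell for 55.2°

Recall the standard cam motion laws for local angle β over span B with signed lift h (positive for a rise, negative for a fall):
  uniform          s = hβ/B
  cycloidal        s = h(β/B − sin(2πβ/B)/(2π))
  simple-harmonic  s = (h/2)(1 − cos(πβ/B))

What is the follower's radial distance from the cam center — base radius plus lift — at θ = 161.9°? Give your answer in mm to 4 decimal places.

seg 1 [0°–136.1°] cycloidal, h=5: full span → s += 5 → s = 5.0000
seg 2 [136.1°–202.6°] simple-harmonic, h=-5: θ=161.9° here. β=25.8, B=66.5. -5/2·(1 − cos(π·0.3880)) = -1.6382 → s = 3.3618
radial distance = base radius + s = 47 + 3.3618 = 50.3618

50.3618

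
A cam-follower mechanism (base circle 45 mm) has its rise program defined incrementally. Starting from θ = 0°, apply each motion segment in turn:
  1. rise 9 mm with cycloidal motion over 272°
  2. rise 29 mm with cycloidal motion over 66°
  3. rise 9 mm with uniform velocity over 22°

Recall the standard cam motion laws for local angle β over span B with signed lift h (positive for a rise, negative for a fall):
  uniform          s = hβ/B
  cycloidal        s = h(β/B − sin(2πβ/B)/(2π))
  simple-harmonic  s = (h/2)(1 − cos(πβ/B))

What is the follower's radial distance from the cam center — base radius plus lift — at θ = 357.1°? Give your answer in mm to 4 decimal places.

seg 1 [0°–272°] cycloidal, h=9: full span → s += 9 → s = 9.0000
seg 2 [272°–338°] cycloidal, h=29: full span → s += 29 → s = 38.0000
seg 3 [338°–360°] uniform, h=9: θ=357.1° here. β=19.1, B=22. 9·19.1/22 = 7.8136 → s = 45.8136
radial distance = base radius + s = 45 + 45.8136 = 90.8136

90.8136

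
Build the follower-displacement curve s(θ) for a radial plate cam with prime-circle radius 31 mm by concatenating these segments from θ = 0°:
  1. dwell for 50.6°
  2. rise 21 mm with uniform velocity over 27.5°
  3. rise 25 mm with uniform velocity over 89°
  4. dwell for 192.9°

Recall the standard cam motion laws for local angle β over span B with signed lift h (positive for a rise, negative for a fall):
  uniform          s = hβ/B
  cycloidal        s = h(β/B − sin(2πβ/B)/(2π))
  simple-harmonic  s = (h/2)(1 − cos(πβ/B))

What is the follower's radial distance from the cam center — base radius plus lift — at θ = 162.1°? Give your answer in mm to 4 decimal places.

seg 1 [0°–50.6°] dwell: s stays 0.0000
seg 2 [50.6°–78.1°] uniform, h=21: full span → s += 21 → s = 21.0000
seg 3 [78.1°–167.1°] uniform, h=25: θ=162.1° here. β=84, B=89. 25·84/89 = 23.5955 → s = 44.5955
radial distance = base radius + s = 31 + 44.5955 = 75.5955

75.5955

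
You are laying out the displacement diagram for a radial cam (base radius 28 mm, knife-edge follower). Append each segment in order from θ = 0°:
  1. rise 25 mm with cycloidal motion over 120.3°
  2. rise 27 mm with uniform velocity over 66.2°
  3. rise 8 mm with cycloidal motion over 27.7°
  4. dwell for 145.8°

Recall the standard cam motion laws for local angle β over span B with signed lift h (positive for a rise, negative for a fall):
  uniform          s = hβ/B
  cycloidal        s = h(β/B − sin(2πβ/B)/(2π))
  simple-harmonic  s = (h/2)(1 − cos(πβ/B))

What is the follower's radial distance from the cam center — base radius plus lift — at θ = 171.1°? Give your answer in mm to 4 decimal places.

seg 1 [0°–120.3°] cycloidal, h=25: full span → s += 25 → s = 25.0000
seg 2 [120.3°–186.5°] uniform, h=27: θ=171.1° here. β=50.8, B=66.2. 27·50.8/66.2 = 20.7190 → s = 45.7190
radial distance = base radius + s = 28 + 45.7190 = 73.7190

73.7190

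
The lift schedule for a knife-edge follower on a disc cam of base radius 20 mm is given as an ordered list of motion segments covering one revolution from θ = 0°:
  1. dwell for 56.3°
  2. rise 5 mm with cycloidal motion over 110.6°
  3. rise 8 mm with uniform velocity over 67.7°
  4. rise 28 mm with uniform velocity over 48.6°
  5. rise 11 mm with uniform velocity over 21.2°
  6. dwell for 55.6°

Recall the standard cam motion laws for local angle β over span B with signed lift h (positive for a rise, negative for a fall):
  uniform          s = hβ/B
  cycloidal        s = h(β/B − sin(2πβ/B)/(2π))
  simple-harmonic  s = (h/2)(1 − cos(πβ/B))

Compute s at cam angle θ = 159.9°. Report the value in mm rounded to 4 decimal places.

seg 1 [0°–56.3°] dwell: s stays 0.0000
seg 2 [56.3°–166.9°] cycloidal, h=5: θ=159.9° here. β=103.6, B=110.6. 5·(0.9367 − sin(2π·0.9367)/(2π)) = 4.9917 → s = 4.9917

4.9917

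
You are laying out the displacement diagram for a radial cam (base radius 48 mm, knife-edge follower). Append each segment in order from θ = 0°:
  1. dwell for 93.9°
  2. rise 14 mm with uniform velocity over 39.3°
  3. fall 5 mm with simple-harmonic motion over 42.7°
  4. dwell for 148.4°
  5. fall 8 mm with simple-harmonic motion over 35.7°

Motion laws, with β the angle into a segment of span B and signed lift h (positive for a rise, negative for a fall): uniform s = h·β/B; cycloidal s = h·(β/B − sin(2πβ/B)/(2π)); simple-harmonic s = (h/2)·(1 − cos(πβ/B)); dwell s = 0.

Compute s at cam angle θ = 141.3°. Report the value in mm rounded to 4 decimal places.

seg 1 [0°–93.9°] dwell: s stays 0.0000
seg 2 [93.9°–133.2°] uniform, h=14: full span → s += 14 → s = 14.0000
seg 3 [133.2°–175.9°] simple-harmonic, h=-5: θ=141.3° here. β=8.1, B=42.7. -5/2·(1 − cos(π·0.1897)) = -0.4310 → s = 13.5690

13.5690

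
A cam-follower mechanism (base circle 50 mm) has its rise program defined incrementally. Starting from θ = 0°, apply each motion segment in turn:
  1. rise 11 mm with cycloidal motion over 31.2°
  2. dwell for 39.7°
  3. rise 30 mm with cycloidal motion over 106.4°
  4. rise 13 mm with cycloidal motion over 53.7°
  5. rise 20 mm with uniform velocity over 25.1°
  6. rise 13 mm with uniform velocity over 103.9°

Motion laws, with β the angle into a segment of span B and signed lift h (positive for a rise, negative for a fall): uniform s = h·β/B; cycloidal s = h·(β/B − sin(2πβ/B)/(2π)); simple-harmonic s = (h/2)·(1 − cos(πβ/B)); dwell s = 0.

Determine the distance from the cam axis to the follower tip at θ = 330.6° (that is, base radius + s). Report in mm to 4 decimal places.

seg 1 [0°–31.2°] cycloidal, h=11: full span → s += 11 → s = 11.0000
seg 2 [31.2°–70.9°] dwell: s stays 11.0000
seg 3 [70.9°–177.3°] cycloidal, h=30: full span → s += 30 → s = 41.0000
seg 4 [177.3°–231°] cycloidal, h=13: full span → s += 13 → s = 54.0000
seg 5 [231°–256.1°] uniform, h=20: full span → s += 20 → s = 74.0000
seg 6 [256.1°–360°] uniform, h=13: θ=330.6° here. β=74.5, B=103.9. 13·74.5/103.9 = 9.3215 → s = 83.3215
radial distance = base radius + s = 50 + 83.3215 = 133.3215

133.3215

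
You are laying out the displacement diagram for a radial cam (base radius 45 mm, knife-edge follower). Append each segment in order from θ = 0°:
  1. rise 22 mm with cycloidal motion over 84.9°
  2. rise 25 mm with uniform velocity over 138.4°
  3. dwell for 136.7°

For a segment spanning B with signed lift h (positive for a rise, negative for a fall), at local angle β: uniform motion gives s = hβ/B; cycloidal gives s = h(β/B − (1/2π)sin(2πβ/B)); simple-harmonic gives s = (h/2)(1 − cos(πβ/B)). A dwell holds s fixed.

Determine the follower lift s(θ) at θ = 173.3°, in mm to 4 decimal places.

seg 1 [0°–84.9°] cycloidal, h=22: full span → s += 22 → s = 22.0000
seg 2 [84.9°–223.3°] uniform, h=25: θ=173.3° here. β=88.4, B=138.4. 25·88.4/138.4 = 15.9682 → s = 37.9682

37.9682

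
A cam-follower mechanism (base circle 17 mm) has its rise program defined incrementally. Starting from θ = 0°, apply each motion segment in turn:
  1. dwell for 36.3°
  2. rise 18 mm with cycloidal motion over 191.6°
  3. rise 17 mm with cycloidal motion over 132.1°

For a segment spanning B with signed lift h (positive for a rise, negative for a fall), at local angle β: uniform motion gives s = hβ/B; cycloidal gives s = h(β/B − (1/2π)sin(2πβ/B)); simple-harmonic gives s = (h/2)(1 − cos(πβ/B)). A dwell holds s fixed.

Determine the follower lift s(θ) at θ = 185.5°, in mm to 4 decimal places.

seg 1 [0°–36.3°] dwell: s stays 0.0000
seg 2 [36.3°–227.9°] cycloidal, h=18: θ=185.5° here. β=149.2, B=191.6. 18·(0.7787 − sin(2π·0.7787)/(2π)) = 16.8350 → s = 16.8350

16.8350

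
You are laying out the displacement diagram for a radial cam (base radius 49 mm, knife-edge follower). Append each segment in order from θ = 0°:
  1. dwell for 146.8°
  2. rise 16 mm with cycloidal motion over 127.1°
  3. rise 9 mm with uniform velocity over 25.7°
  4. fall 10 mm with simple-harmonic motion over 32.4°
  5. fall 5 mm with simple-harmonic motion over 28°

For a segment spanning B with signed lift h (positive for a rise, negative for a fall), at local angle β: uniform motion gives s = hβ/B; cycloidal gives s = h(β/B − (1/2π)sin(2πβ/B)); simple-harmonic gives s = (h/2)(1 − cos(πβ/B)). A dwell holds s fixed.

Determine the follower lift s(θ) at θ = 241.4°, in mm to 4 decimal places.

seg 1 [0°–146.8°] dwell: s stays 0.0000
seg 2 [146.8°–273.9°] cycloidal, h=16: θ=241.4° here. β=94.6, B=127.1. 16·(0.7443 − sin(2π·0.7443)/(2π)) = 14.4536 → s = 14.4536

14.4536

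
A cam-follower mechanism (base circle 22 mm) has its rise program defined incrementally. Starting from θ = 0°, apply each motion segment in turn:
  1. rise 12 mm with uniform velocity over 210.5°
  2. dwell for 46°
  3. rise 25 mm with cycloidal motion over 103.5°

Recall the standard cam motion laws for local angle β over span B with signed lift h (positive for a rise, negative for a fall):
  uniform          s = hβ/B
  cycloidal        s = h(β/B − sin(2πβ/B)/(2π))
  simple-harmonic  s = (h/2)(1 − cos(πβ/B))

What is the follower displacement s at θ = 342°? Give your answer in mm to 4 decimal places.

seg 1 [0°–210.5°] uniform, h=12: full span → s += 12 → s = 12.0000
seg 2 [210.5°–256.5°] dwell: s stays 12.0000
seg 3 [256.5°–360°] cycloidal, h=25: θ=342° here. β=85.5, B=103.5. 25·(0.8261 − sin(2π·0.8261)/(2π)) = 24.1850 → s = 36.1850

36.1850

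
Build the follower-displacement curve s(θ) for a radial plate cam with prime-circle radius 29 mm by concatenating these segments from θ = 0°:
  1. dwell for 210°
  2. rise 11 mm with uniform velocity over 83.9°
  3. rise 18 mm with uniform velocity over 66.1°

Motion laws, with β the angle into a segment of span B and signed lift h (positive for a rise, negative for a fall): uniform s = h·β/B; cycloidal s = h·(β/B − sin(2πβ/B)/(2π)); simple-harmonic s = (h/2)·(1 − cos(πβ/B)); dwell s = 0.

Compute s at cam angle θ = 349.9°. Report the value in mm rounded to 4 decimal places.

seg 1 [0°–210°] dwell: s stays 0.0000
seg 2 [210°–293.9°] uniform, h=11: full span → s += 11 → s = 11.0000
seg 3 [293.9°–360°] uniform, h=18: θ=349.9° here. β=56, B=66.1. 18·56/66.1 = 15.2496 → s = 26.2496

26.2496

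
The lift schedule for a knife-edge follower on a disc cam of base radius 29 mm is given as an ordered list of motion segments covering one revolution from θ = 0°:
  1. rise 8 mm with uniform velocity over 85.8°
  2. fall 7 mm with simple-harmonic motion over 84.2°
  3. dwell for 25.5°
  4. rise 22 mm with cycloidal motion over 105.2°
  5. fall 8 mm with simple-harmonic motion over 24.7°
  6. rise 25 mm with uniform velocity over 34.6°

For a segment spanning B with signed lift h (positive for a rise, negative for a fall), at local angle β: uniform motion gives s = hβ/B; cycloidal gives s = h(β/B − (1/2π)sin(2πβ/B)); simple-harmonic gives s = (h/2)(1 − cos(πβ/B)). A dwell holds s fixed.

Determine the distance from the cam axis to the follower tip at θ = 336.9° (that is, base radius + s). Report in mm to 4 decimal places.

seg 1 [0°–85.8°] uniform, h=8: full span → s += 8 → s = 8.0000
seg 2 [85.8°–170°] simple-harmonic, h=-7: full span → s += -7 → s = 1.0000
seg 3 [170°–195.5°] dwell: s stays 1.0000
seg 4 [195.5°–300.7°] cycloidal, h=22: full span → s += 22 → s = 23.0000
seg 5 [300.7°–325.4°] simple-harmonic, h=-8: full span → s += -8 → s = 15.0000
seg 6 [325.4°–360°] uniform, h=25: θ=336.9° here. β=11.5, B=34.6. 25·11.5/34.6 = 8.3092 → s = 23.3092
radial distance = base radius + s = 29 + 23.3092 = 52.3092

52.3092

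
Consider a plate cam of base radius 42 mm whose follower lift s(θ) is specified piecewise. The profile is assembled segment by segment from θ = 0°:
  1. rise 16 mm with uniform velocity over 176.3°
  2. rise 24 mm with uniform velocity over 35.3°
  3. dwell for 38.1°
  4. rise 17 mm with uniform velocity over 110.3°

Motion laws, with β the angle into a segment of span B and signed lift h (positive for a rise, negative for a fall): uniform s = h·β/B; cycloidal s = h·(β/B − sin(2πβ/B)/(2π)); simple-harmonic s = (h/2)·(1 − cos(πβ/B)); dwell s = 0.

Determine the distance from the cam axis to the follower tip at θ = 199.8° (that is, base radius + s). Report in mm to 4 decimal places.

seg 1 [0°–176.3°] uniform, h=16: full span → s += 16 → s = 16.0000
seg 2 [176.3°–211.6°] uniform, h=24: θ=199.8° here. β=23.5, B=35.3. 24·23.5/35.3 = 15.9773 → s = 31.9773
radial distance = base radius + s = 42 + 31.9773 = 73.9773

73.9773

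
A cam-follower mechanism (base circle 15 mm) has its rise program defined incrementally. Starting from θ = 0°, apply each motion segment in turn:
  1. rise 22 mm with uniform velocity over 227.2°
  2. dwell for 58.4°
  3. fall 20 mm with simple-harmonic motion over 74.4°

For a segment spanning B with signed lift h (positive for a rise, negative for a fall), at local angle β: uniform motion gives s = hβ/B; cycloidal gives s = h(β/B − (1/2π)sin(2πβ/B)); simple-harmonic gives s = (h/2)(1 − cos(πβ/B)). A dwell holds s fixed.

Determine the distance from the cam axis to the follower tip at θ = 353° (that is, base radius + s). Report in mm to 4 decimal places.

seg 1 [0°–227.2°] uniform, h=22: full span → s += 22 → s = 22.0000
seg 2 [227.2°–285.6°] dwell: s stays 22.0000
seg 3 [285.6°–360°] simple-harmonic, h=-20: θ=353° here. β=67.4, B=74.4. -20/2·(1 − cos(π·0.9059)) = -19.5663 → s = 2.4337
radial distance = base radius + s = 15 + 2.4337 = 17.4337

17.4337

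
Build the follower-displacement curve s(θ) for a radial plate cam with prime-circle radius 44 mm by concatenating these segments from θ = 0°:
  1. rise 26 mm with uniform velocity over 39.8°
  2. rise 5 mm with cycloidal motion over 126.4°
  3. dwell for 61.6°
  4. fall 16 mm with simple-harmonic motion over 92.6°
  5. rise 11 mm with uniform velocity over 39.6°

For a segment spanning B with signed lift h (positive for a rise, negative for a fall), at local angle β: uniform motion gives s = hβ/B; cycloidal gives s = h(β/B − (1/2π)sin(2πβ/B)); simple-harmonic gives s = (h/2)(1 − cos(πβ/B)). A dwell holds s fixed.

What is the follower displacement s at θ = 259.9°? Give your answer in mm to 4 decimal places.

seg 1 [0°–39.8°] uniform, h=26: full span → s += 26 → s = 26.0000
seg 2 [39.8°–166.2°] cycloidal, h=5: full span → s += 5 → s = 31.0000
seg 3 [166.2°–227.8°] dwell: s stays 31.0000
seg 4 [227.8°–320.4°] simple-harmonic, h=-16: θ=259.9° here. β=32.1, B=92.6. -16/2·(1 − cos(π·0.3467)) = -4.2933 → s = 26.7067

26.7067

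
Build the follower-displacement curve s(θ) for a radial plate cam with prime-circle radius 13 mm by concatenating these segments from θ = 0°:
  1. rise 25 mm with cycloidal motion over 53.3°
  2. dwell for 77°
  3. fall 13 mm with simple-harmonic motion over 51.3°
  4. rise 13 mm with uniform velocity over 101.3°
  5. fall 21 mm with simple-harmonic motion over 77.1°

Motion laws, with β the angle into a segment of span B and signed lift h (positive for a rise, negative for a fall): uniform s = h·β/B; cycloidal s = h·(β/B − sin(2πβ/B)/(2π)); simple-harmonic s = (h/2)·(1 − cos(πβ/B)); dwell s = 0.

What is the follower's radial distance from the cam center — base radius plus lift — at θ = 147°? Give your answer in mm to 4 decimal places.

seg 1 [0°–53.3°] cycloidal, h=25: full span → s += 25 → s = 25.0000
seg 2 [53.3°–130.3°] dwell: s stays 25.0000
seg 3 [130.3°–181.6°] simple-harmonic, h=-13: θ=147° here. β=16.7, B=51.3. -13/2·(1 − cos(π·0.3255)) = -3.1131 → s = 21.8869
radial distance = base radius + s = 13 + 21.8869 = 34.8869

34.8869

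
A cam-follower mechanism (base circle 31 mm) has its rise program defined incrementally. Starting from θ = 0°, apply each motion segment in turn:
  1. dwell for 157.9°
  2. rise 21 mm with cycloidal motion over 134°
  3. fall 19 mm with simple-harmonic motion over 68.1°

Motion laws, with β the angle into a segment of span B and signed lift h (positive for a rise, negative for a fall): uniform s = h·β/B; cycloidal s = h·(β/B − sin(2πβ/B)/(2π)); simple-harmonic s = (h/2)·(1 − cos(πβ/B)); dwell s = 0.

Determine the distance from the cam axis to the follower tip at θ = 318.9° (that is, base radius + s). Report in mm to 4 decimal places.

seg 1 [0°–157.9°] dwell: s stays 0.0000
seg 2 [157.9°–291.9°] cycloidal, h=21: full span → s += 21 → s = 21.0000
seg 3 [291.9°–360°] simple-harmonic, h=-19: θ=318.9° here. β=27, B=68.1. -19/2·(1 − cos(π·0.3965)) = -6.4645 → s = 14.5355
radial distance = base radius + s = 31 + 14.5355 = 45.5355

45.5355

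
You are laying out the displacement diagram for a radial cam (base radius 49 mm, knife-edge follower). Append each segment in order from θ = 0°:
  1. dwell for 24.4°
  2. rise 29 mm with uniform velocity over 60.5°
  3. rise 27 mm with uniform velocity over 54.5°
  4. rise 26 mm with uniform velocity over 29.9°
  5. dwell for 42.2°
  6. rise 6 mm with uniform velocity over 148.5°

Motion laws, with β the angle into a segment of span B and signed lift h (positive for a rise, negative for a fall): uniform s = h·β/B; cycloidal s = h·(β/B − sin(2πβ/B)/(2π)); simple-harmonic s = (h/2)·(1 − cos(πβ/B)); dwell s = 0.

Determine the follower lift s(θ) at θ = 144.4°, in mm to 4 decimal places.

seg 1 [0°–24.4°] dwell: s stays 0.0000
seg 2 [24.4°–84.9°] uniform, h=29: full span → s += 29 → s = 29.0000
seg 3 [84.9°–139.4°] uniform, h=27: full span → s += 27 → s = 56.0000
seg 4 [139.4°–169.3°] uniform, h=26: θ=144.4° here. β=5, B=29.9. 26·5/29.9 = 4.3478 → s = 60.3478

60.3478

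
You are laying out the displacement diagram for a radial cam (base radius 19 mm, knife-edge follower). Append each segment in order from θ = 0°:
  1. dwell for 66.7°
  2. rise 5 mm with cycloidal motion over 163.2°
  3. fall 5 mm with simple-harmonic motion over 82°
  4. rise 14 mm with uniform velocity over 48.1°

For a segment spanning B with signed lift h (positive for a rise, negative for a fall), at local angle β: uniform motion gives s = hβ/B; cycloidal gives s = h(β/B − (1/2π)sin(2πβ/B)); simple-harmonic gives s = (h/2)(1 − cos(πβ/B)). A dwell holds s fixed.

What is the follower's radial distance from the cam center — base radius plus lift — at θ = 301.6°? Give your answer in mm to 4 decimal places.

seg 1 [0°–66.7°] dwell: s stays 0.0000
seg 2 [66.7°–229.9°] cycloidal, h=5: full span → s += 5 → s = 5.0000
seg 3 [229.9°–311.9°] simple-harmonic, h=-5: θ=301.6° here. β=71.7, B=82. -5/2·(1 − cos(π·0.8744)) = -4.8079 → s = 0.1921
radial distance = base radius + s = 19 + 0.1921 = 19.1921

19.1921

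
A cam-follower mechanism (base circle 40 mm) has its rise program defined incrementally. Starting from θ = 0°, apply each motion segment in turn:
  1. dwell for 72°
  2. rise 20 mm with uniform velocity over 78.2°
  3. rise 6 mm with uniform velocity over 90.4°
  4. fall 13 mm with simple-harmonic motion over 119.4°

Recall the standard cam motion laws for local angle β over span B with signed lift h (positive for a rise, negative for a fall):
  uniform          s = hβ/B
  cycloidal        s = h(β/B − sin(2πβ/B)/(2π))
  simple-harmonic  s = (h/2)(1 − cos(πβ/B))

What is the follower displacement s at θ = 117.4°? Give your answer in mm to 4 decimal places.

seg 1 [0°–72°] dwell: s stays 0.0000
seg 2 [72°–150.2°] uniform, h=20: θ=117.4° here. β=45.4, B=78.2. 20·45.4/78.2 = 11.6113 → s = 11.6113

11.6113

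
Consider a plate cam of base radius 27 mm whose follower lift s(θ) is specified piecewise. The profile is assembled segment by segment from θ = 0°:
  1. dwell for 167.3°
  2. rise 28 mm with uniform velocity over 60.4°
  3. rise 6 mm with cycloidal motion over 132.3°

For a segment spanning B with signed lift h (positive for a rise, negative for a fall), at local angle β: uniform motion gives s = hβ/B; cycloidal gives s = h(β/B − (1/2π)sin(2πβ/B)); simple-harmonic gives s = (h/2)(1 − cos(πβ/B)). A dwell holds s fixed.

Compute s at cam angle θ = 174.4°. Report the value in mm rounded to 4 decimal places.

seg 1 [0°–167.3°] dwell: s stays 0.0000
seg 2 [167.3°–227.7°] uniform, h=28: θ=174.4° here. β=7.1, B=60.4. 28·7.1/60.4 = 3.2914 → s = 3.2914

3.2914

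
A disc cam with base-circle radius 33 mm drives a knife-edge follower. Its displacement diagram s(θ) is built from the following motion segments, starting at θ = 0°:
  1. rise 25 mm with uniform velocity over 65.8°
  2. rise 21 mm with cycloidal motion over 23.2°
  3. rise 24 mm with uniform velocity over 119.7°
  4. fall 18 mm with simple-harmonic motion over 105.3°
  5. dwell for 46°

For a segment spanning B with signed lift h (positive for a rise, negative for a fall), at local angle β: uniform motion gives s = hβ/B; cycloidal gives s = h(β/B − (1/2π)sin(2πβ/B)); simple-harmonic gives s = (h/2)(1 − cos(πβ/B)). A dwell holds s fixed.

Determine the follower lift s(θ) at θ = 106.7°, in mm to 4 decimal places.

seg 1 [0°–65.8°] uniform, h=25: full span → s += 25 → s = 25.0000
seg 2 [65.8°–89°] cycloidal, h=21: full span → s += 21 → s = 46.0000
seg 3 [89°–208.7°] uniform, h=24: θ=106.7° here. β=17.7, B=119.7. 24·17.7/119.7 = 3.5489 → s = 49.5489

49.5489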